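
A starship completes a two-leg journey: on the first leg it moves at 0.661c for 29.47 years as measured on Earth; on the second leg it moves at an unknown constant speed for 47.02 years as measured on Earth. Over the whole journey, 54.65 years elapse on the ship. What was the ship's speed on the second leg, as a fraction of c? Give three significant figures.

β = 0.722

Leg 1: γ = 1/√(1 − 0.661²) = 1/√0.5631 = 1.333; τ_1 = 29.47/1.333 = 22.11 years.
Leg 2: speed unknown; τ_2 = 47.02/γ_2.
Total proper time: 22.11 + τ_2 = 54.65, so τ_2 = 54.65 − 22.11 = 32.54 years.
γ_2 = 47.02/32.54 = 1.445; β = √(1 − 1/γ²) = √0.5212.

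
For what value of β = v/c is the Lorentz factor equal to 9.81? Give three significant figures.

β = 0.995

β = √(1 − 1/γ²) = √(1 − 1/9.81²) = √(1 − 0.01039) = √0.9896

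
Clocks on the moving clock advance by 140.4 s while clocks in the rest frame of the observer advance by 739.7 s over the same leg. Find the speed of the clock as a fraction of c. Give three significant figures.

β = 0.982

The proper time is measured on the moving clock (both events occur at the clock's location); Δt is measured in the rest frame of the observer. γ = Δt/τ = 739.7/140.4 = 5.269.
β = √(1 − 1/γ²) = √(1 − 0.03603) = √0.9640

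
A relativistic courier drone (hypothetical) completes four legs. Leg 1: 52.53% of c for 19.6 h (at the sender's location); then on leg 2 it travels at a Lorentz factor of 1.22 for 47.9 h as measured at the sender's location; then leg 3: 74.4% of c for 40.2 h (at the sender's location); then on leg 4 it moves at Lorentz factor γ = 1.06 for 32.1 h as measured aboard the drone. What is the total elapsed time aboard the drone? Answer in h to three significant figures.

τ = 115 h

Leg 1: β = 0.5253; γ = 1/√(1 − 0.5253²) = 1/√0.7241 = 1.175; τ_1 = 19.6/1.175 = 16.68 h.
Leg 2: γ = 1.22; τ_2 = 47.9/1.220 = 39.26 h.
Leg 3: β = 0.744; γ = 1/√(1 − 0.744²) = 1/√0.4465 = 1.497; τ_3 = 40.2/1.497 = 26.86 h.
Leg 4: 32.1 h is already measured aboard the drone.
Total: 16.68 + 39.26 + 26.86 + 32.10 h.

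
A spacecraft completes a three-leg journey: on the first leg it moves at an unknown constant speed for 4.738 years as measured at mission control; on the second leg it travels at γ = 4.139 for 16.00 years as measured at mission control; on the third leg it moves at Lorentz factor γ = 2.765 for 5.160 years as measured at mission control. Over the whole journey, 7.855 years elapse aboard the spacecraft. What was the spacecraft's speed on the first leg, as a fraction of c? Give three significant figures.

Leg 1: speed unknown; τ_1 = 4.738/γ_1.
Leg 2: γ = 4.139; τ_2 = 16.00/4.139 = 3.866 years.
Leg 3: γ = 2.765; τ_3 = 5.160/2.765 = 1.866 years.
Total proper time: τ_1 + 3.866 + 1.866 = 7.855, so τ_1 = 7.855 − 5.732 = 2.123 years.
γ_1 = 4.738/2.123 = 2.232; β = √(1 − 1/γ²) = √0.7992.

β = 0.894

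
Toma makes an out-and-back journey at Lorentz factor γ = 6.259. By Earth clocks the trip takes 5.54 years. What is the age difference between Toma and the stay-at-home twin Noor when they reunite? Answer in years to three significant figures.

γ = 6.259
Toma's elapsed proper time: τ = 5.54/6.259 = 0.8851 years.
Age gap = Δt − τ = 5.54 − 0.8851 years.

Δt − τ = 4.65 years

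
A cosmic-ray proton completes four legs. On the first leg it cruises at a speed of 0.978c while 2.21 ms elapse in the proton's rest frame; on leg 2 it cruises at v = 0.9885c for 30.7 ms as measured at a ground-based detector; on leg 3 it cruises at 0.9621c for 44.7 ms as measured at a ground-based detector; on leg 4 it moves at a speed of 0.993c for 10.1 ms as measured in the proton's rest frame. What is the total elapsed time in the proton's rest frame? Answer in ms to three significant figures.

Leg 1: 2.21 ms is already measured in the proton's rest frame.
Leg 2: γ = 1/√(1 − 0.9885²) = 1/√0.02287 = 6.613; τ_2 = 30.7/6.613 = 4.642 ms.
Leg 3: γ = 1/√(1 − 0.9621²) = 1/√0.07436 = 3.667; τ_3 = 44.7/3.667 = 12.19 ms.
Leg 4: 10.1 ms is already measured in the proton's rest frame.
Total: 2.210 + 4.642 + 12.19 + 10.10 ms.

τ = 29.1 ms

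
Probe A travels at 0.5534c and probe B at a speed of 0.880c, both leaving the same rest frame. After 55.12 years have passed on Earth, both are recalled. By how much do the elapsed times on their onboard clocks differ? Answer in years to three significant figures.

A: γ = 1/√(1 − 0.5534²) = 1/√0.6937 = 1.201; τ_A = 55.12/1.201 = 45.91 years.
B: γ = 1/√(1 − 0.880²) = 1/√0.2256 = 2.105; τ_B = 55.12/2.105 = 26.18 years.

|τ_A − τ_B| = 19.7 years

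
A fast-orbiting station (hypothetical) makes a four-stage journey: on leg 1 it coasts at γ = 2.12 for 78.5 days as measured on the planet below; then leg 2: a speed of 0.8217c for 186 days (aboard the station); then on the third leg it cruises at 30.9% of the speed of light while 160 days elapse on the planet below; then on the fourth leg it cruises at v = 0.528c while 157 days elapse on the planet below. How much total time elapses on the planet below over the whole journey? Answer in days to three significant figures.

Δt = 722 days

Leg 1: 78.5 days is already measured on the planet below.
Leg 2: γ = 1/√(1 − 0.8217²) = 1/√0.3248 = 1.755; Δt_2 = 1.755 × 186 = 326.4 days.
Leg 3: 160 days is already measured on the planet below.
Leg 4: 157 days is already measured on the planet below.
Total: 78.50 + 326.4 + 160.0 + 157.0 days.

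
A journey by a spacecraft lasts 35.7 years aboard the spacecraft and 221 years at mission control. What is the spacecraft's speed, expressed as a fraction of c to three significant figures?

The proper time is measured aboard the spacecraft (both events occur at the spacecraft's location); Δt is measured at mission control. γ = Δt/τ = 221/35.7 = 6.190.
β = √(1 − 1/γ²) = √(1 − 0.02609) = √0.9739

β = 0.987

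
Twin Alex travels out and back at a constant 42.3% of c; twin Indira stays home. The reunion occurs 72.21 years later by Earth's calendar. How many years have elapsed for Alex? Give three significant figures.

τ = 65.4 years

β = 0.423; γ = 1/√(1 − 0.423²) = 1/√0.8211 = 1.104
Alex's clock measures proper time along the trip: τ = Δt/γ = 72.21/1.104 years.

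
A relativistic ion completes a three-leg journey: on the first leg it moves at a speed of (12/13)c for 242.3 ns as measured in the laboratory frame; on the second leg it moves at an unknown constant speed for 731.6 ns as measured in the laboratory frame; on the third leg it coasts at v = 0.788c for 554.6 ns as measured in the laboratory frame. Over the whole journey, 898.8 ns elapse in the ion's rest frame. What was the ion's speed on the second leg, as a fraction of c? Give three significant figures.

Leg 1: γ = 1/√(1 − (12/13)²) = 13/5 = 2.600; τ_1 = 242.3/2.600 = 93.19 ns.
Leg 2: speed unknown; τ_2 = 731.6/γ_2.
Leg 3: γ = 1/√(1 − 0.788²) = 1/√0.3791 = 1.624; τ_3 = 554.6/1.624 = 341.5 ns.
Total proper time: 93.19 + τ_2 + 341.5 = 898.8, so τ_2 = 898.8 − 434.6 = 464.2 ns.
γ_2 = 731.6/464.2 = 1.576; β = √(1 − 1/γ²) = √0.5975.

β = 0.773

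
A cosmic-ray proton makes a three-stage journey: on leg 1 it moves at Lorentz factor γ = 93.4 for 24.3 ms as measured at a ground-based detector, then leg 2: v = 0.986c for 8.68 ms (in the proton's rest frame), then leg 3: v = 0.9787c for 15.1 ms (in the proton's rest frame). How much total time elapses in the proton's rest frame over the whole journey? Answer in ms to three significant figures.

Leg 1: γ = 93.4; τ_1 = 24.3/93.40 = 0.2602 ms.
Leg 2: 8.68 ms is already measured in the proton's rest frame.
Leg 3: 15.1 ms is already measured in the proton's rest frame.
Total: 0.2602 + 8.680 + 15.10 ms.

τ = 24.0 ms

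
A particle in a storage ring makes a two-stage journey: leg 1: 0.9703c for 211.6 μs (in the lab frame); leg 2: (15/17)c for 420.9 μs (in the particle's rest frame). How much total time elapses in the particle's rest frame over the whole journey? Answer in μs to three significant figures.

τ = 472 μs

Leg 1: γ = 1/√(1 − 0.9703²) = 1/√0.05852 = 4.134; τ_1 = 211.6/4.134 = 51.19 μs.
Leg 2: 420.9 μs is already measured in the particle's rest frame.
Total: 51.19 + 420.9 μs.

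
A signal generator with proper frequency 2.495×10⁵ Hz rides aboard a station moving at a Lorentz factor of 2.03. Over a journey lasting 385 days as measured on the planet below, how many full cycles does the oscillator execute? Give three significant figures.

N = 4.09×10¹²

γ = 2.03
The oscillator's own cycle count is N = f × τ where τ is the proper time aboard the station. τ = Δt/γ = 385/2.030 = 189.7 days = 1.639×10⁷ s.
N = 2.495×10⁵ × 1.639×10⁷ = 4.088×10¹².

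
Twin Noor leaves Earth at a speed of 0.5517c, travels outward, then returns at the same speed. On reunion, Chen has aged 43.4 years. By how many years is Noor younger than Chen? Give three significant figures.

Δt − τ = 7.20 years

γ = 1/√(1 − 0.5517²) = 1/√0.6956 = 1.199
Noor's elapsed proper time: τ = 43.4/1.199 = 36.20 years.
Age gap = Δt − τ = 43.4 − 36.20 years.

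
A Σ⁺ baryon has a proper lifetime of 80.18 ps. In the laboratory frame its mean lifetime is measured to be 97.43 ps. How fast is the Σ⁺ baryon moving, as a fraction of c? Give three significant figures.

v = 0.568c

γ = Δt/τ₀ = 97.43/80.18 = 1.215
β = √(1 − 1/γ²) = √(1 − 0.6772) = √0.3228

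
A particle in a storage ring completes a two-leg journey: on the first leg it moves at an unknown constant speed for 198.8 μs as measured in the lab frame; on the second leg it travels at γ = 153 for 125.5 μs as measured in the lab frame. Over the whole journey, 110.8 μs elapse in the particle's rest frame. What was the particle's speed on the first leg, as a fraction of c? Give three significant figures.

β = 0.833

Leg 1: speed unknown; τ_1 = 198.8/γ_1.
Leg 2: γ = 153; τ_2 = 125.5/153.0 = 0.8203 μs.
Total proper time: τ_1 + 0.8203 = 110.8, so τ_1 = 110.8 − 0.8203 = 110.0 μs.
γ_1 = 198.8/110.0 = 1.808; β = √(1 − 1/γ²) = √0.6939.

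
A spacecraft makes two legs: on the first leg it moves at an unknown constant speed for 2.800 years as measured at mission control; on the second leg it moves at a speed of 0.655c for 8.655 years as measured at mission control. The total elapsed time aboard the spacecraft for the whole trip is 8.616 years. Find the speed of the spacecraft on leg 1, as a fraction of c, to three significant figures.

Leg 1: speed unknown; τ_1 = 2.800/γ_1.
Leg 2: γ = 1/√(1 − 0.655²) = 1/√0.5710 = 1.323; τ_2 = 8.655/1.323 = 6.540 years.
Total proper time: τ_1 + 6.540 = 8.616, so τ_1 = 8.616 − 6.540 = 2.076 years.
γ_1 = 2.800/2.076 = 1.349; β = √(1 − 1/γ²) = √0.4503.

β = 0.671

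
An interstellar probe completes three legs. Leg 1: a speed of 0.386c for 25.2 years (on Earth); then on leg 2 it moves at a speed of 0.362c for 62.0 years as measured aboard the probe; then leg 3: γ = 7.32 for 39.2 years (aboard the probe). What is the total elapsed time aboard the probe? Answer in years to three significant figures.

τ = 124 years

Leg 1: γ = 1/√(1 − 0.386²) = 1/√0.8510 = 1.084; τ_1 = 25.2/1.084 = 23.25 years.
Leg 2: 62.0 years is already measured aboard the probe.
Leg 3: 39.2 years is already measured aboard the probe.
Total: 23.25 + 62.00 + 39.20 years.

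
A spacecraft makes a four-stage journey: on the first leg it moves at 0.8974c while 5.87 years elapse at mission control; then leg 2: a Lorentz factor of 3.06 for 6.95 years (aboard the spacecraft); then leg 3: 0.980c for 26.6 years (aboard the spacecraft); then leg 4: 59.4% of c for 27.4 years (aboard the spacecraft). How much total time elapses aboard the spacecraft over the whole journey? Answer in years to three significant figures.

τ = 63.5 years

Leg 1: γ = 1/√(1 − 0.8974²) = 1/√0.1947 = 2.266; τ_1 = 5.87/2.266 = 2.590 years.
Leg 2: 6.95 years is already measured aboard the spacecraft.
Leg 3: 26.6 years is already measured aboard the spacecraft.
Leg 4: 27.4 years is already measured aboard the spacecraft.
Total: 2.590 + 6.950 + 26.60 + 27.40 years.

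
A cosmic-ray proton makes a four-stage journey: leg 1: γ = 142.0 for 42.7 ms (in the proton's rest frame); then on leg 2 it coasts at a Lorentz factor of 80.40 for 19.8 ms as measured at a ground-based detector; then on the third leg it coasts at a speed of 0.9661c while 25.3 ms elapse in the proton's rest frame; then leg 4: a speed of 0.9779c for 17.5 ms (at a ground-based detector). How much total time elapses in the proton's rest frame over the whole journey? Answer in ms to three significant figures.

τ = 71.9 ms

Leg 1: 42.7 ms is already measured in the proton's rest frame.
Leg 2: γ = 80.40; τ_2 = 19.8/80.40 = 0.2463 ms.
Leg 3: 25.3 ms is already measured in the proton's rest frame.
Leg 4: γ = 1/√(1 − 0.9779²) = 1/√0.04371 = 4.783; τ_4 = 17.5/4.783 = 3.659 ms.
Total: 42.70 + 0.2463 + 25.30 + 3.659 ms.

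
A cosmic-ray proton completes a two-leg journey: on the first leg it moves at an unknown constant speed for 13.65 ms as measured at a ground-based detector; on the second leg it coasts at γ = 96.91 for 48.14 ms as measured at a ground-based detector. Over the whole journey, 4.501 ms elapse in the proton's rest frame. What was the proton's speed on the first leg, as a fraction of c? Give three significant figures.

Leg 1: speed unknown; τ_1 = 13.65/γ_1.
Leg 2: γ = 96.91; τ_2 = 48.14/96.91 = 0.4967 ms.
Total proper time: τ_1 + 0.4967 = 4.501, so τ_1 = 4.501 − 0.4967 = 4.004 ms.
γ_1 = 13.65/4.004 = 3.409; β = √(1 − 1/γ²) = √0.9139.

β = 0.956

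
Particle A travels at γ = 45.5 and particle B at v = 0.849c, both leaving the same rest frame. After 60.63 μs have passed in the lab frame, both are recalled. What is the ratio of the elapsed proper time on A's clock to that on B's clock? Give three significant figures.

τ_A/τ_B = 0.0416

A: γ = 45.5. B: γ = 1/√(1 − 0.849²) = 1/√0.2792 = 1.893.
τ_A/τ_B = γ_B/γ_A = 1.893/45.50 = 0.04159, so τ_A/τ_B = 0.04159.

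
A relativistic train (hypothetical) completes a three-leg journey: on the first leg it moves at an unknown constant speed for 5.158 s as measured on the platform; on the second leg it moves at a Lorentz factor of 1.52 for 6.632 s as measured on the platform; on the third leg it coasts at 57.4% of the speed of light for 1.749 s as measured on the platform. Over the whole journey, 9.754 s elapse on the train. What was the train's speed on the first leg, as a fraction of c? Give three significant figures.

Leg 1: speed unknown; τ_1 = 5.158/γ_1.
Leg 2: γ = 1.52; τ_2 = 6.632/1.520 = 4.363 s.
Leg 3: β = 0.574; γ = 1/√(1 − 0.574²) = 1/√0.6705 = 1.221; τ_3 = 1.749/1.221 = 1.432 s.
Total proper time: τ_1 + 4.363 + 1.432 = 9.754, so τ_1 = 9.754 − 5.795 = 3.959 s.
γ_1 = 5.158/3.959 = 1.303; β = √(1 − 1/γ²) = √0.4110.

β = 0.641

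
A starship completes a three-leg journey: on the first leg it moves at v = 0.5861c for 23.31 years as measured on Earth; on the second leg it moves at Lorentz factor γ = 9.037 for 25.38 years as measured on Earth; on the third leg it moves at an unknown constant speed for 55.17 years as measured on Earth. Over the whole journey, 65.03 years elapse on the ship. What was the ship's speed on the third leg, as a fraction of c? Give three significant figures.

β = 0.619

Leg 1: γ = 1/√(1 − 0.5861²) = 1/√0.6565 = 1.234; τ_1 = 23.31/1.234 = 18.89 years.
Leg 2: γ = 9.037; τ_2 = 25.38/9.037 = 2.808 years.
Leg 3: speed unknown; τ_3 = 55.17/γ_3.
Total proper time: 18.89 + 2.808 + τ_3 = 65.03, so τ_3 = 65.03 − 21.70 = 43.33 years.
γ_3 = 55.17/43.33 = 1.273; β = √(1 − 1/γ²) = √0.3830.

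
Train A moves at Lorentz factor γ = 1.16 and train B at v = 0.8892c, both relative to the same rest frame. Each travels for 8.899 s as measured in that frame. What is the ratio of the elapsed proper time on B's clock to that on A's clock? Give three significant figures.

A: γ = 1.16. B: γ = 1/√(1 − 0.8892²) = 1/√0.2093 = 2.186.
τ_A/τ_B = γ_B/γ_A = 2.186/1.160 = 1.884, so τ_B/τ_A = 0.5307.

τ_B/τ_A = 0.531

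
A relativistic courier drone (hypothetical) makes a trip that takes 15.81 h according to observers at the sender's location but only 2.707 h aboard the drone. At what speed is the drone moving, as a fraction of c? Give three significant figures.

β = 0.985

The proper time is measured aboard the drone (both events occur at the drone's location); Δt is measured at the sender's location. γ = Δt/τ = 15.81/2.707 = 5.840.
β = √(1 − 1/γ²) = √(1 − 0.02932) = √0.9707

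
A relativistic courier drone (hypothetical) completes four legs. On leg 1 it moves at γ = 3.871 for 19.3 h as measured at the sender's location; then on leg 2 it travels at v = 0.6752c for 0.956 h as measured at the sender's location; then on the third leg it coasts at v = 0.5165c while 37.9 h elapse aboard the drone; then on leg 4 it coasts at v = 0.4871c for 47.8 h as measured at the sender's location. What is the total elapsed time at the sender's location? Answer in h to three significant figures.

Leg 1: 19.3 h is already measured at the sender's location.
Leg 2: 0.956 h is already measured at the sender's location.
Leg 3: γ = 1/√(1 − 0.5165²) = 1/√0.7332 = 1.168; Δt_3 = 1.168 × 37.9 = 44.26 h.
Leg 4: 47.8 h is already measured at the sender's location.
Total: 19.30 + 0.9560 + 44.26 + 47.80 h.

Δt = 112 h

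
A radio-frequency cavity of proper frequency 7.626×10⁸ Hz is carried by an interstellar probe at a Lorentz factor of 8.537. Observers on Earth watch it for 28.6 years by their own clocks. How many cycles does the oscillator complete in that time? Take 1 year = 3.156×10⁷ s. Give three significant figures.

γ = 8.537
During 28.6 years of lab time, the oscillator's proper time advances by τ = Δt/γ = 28.6/8.537 = 3.350 years = 1.057×10⁸ s.
N = f × τ = 7.626×10⁸ × 1.057×10⁸ = 8.063×10¹⁶.

N = 8.06×10¹⁶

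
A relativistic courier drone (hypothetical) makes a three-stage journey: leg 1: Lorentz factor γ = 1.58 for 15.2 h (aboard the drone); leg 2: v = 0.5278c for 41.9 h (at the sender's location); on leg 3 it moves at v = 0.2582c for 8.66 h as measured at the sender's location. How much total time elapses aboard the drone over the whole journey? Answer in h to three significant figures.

τ = 59.2 h

Leg 1: 15.2 h is already measured aboard the drone.
Leg 2: γ = 1/√(1 − 0.5278²) = 1/√0.7214 = 1.177; τ_2 = 41.9/1.177 = 35.59 h.
Leg 3: γ = 1/√(1 − 0.2582²) = 1/√0.9333 = 1.035; τ_3 = 8.66/1.035 = 8.366 h.
Total: 15.20 + 35.59 + 8.366 h.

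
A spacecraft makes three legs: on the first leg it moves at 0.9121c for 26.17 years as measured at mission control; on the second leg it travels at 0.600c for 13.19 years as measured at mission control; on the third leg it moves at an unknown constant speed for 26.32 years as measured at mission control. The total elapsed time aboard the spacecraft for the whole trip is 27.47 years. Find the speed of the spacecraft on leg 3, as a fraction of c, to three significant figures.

β = 0.972

Leg 1: γ = 1/√(1 − 0.9121²) = 1/√0.1681 = 2.439; τ_1 = 26.17/2.439 = 10.73 years.
Leg 2: γ = 1/√(1 − 0.600²) = 5/4 = 1.250; τ_2 = 13.19/1.250 = 10.55 years.
Leg 3: speed unknown; τ_3 = 26.32/γ_3.
Total proper time: 10.73 + 10.55 + τ_3 = 27.47, so τ_3 = 27.47 − 21.28 = 6.189 years.
γ_3 = 26.32/6.189 = 4.253; β = √(1 − 1/γ²) = √0.9447.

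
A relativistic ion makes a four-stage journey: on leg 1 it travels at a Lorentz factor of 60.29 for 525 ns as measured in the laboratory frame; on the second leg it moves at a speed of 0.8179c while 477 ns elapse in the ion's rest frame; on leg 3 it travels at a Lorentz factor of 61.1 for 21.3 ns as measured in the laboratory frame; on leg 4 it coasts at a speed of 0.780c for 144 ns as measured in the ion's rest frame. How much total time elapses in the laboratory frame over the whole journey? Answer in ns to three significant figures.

Δt = 1610 ns

Leg 1: 525 ns is already measured in the laboratory frame.
Leg 2: γ = 1/√(1 − 0.8179²) = 1/√0.3310 = 1.738; Δt_2 = 1.738 × 477 = 829.0 ns.
Leg 3: 21.3 ns is already measured in the laboratory frame.
Leg 4: γ = 1/√(1 − 0.780²) = 1/√0.3916 = 1.598; Δt_4 = 1.598 × 144 = 230.1 ns.
Total: 525.0 + 829.0 + 21.30 + 230.1 ns.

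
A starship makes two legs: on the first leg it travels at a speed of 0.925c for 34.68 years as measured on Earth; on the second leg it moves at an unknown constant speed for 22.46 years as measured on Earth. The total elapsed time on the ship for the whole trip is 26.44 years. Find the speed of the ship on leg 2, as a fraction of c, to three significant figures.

Leg 1: γ = 1/√(1 − 0.925²) = 1/√0.1444 = 2.632; τ_1 = 34.68/2.632 = 13.18 years.
Leg 2: speed unknown; τ_2 = 22.46/γ_2.
Total proper time: 13.18 + τ_2 = 26.44, so τ_2 = 26.44 − 13.18 = 13.26 years.
γ_2 = 22.46/13.26 = 1.693; β = √(1 − 1/γ²) = √0.6513.

β = 0.807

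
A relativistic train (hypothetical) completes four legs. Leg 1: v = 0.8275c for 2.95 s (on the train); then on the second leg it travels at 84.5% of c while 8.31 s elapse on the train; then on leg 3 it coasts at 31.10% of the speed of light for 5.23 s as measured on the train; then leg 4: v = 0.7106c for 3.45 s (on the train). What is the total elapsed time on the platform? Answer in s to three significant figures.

Leg 1: γ = 1/√(1 − 0.8275²) = 1/√0.3152 = 1.781; Δt_1 = 1.781 × 2.95 = 5.254 s.
Leg 2: β = 0.845; γ = 1/√(1 − 0.845²) = 1/√0.2860 = 1.870; Δt_2 = 1.870 × 8.31 = 15.54 s.
Leg 3: β = 0.3110; γ = 1/√(1 − 0.3110²) = 1/√0.9033 = 1.052; Δt_3 = 1.052 × 5.23 = 5.503 s.
Leg 4: γ = 1/√(1 − 0.7106²) = 1/√0.4950 = 1.421; Δt_4 = 1.421 × 3.45 = 4.903 s.
Total: 5.254 + 15.54 + 5.503 + 4.903 s.

Δt = 31.2 s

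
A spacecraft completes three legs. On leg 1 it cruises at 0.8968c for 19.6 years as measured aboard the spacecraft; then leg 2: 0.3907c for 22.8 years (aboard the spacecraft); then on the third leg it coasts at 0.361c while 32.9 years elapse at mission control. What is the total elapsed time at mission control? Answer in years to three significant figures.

Leg 1: γ = 1/√(1 − 0.8968²) = 1/√0.1957 = 2.260; Δt_1 = 2.260 × 19.6 = 44.30 years.
Leg 2: γ = 1/√(1 − 0.3907²) = 1/√0.8474 = 1.086; Δt_2 = 1.086 × 22.8 = 24.77 years.
Leg 3: 32.9 years is already measured at mission control.
Total: 44.30 + 24.77 + 32.90 years.

Δt = 102 years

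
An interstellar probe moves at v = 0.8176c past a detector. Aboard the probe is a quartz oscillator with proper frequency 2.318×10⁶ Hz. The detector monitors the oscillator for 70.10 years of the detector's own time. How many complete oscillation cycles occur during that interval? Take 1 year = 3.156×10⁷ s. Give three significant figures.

γ = 1/√(1 − 0.8176²) = 1/√0.3315 = 1.737
During 70.10 years of lab time, the oscillator's proper time advances by τ = Δt/γ = 70.10/1.737 = 40.36 years = 1.274×10⁹ s.
N = f × τ = 2.318×10⁶ × 1.274×10⁹ = 2.953×10¹⁵.

N = 2.95×10¹⁵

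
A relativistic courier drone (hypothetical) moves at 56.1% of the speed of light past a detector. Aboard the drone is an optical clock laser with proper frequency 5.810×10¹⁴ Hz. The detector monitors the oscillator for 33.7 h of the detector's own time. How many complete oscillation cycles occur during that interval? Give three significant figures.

N = 5.84×10¹⁹

β = 0.561; γ = 1/√(1 − 0.561²) = 1/√0.6853 = 1.208
During 33.7 h of lab time, the oscillator's proper time advances by τ = Δt/γ = 33.7/1.208 = 27.90 h = 1.004×10⁵ s.
N = f × τ = 5.810×10¹⁴ × 1.004×10⁵ = 5.835×10¹⁹.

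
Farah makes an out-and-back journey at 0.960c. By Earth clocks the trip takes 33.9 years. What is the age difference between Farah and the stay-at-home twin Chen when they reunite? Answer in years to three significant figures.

γ = 1/√(1 − 0.960²) = 25/7 ≈ 3.571
Farah's elapsed proper time: τ = 33.9/3.571 = 9.492 years.
Age gap = Δt − τ = 33.9 − 9.492 years.

Δt − τ = 24.4 years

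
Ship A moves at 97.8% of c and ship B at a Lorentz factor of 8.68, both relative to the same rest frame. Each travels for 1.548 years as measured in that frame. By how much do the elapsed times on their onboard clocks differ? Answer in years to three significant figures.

A: β = 0.978; γ = 1/√(1 − 0.978²) = 1/√0.04352 = 4.794; τ_A = 1.548/4.794 = 0.3229 years.
B: γ = 8.68; τ_B = 1.548/8.680 = 0.1783 years.

|τ_A − τ_B| = 0.145 years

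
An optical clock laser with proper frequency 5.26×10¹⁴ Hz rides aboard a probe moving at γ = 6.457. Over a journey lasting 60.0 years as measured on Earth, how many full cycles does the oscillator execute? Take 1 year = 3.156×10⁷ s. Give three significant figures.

N = 1.54×10²³

γ = 6.457
The oscillator's own cycle count is N = f × τ where τ is the proper time aboard the probe. τ = Δt/γ = 60.0/6.457 = 9.292 years = 2.933×10⁸ s.
N = 5.26×10¹⁴ × 2.933×10⁸ = 1.543×10²³.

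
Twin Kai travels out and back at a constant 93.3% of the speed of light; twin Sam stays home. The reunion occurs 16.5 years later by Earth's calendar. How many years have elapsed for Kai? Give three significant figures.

β = 0.933; γ = 1/√(1 − 0.933²) = 1/√0.1295 = 2.779
Kai's clock measures proper time along the trip: τ = Δt/γ = 16.5/2.779 years.

τ = 5.94 years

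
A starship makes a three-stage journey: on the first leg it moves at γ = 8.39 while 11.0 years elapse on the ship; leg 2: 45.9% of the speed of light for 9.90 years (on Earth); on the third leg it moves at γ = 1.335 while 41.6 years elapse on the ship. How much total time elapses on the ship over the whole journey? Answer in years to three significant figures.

τ = 61.4 years

Leg 1: 11.0 years is already measured on the ship.
Leg 2: β = 0.459; γ = 1/√(1 − 0.459²) = 1/√0.7893 = 1.126; τ_2 = 9.90/1.126 = 8.796 years.
Leg 3: 41.6 years is already measured on the ship.
Total: 11.00 + 8.796 + 41.60 years.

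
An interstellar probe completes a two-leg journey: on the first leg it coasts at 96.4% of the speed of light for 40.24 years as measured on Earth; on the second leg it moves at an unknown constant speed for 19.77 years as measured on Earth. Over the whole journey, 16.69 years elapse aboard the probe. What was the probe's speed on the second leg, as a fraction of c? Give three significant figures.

Leg 1: β = 0.964; γ = 1/√(1 − 0.964²) = 1/√0.07070 = 3.761; τ_1 = 40.24/3.761 = 10.70 years.
Leg 2: speed unknown; τ_2 = 19.77/γ_2.
Total proper time: 10.70 + τ_2 = 16.69, so τ_2 = 16.69 − 10.70 = 5.990 years.
γ_2 = 19.77/5.990 = 3.300; β = √(1 − 1/γ²) = √0.9082.

β = 0.953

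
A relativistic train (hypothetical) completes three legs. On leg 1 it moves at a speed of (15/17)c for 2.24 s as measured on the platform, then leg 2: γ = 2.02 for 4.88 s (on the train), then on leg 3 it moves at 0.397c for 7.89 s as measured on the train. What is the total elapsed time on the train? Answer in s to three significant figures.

τ = 13.8 s

Leg 1: γ = 1/√(1 − (15/17)²) = 17/8 = 2.125; τ_1 = 2.24/2.125 = 1.054 s.
Leg 2: 4.88 s is already measured on the train.
Leg 3: 7.89 s is already measured on the train.
Total: 1.054 + 4.880 + 7.890 s.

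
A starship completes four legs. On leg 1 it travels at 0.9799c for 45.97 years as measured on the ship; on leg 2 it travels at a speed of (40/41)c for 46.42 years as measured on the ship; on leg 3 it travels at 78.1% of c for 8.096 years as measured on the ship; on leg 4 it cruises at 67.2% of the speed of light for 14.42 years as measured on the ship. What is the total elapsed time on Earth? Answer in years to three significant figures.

Δt = 474 years

Leg 1: γ = 1/√(1 − 0.9799²) = 1/√0.03980 = 5.013; Δt_1 = 5.013 × 45.97 = 230.4 years.
Leg 2: γ = 1/√(1 − (40/41)²) = 41/9 ≈ 4.556; Δt_2 = 4.556 × 46.42 = 211.5 years.
Leg 3: β = 0.781; γ = 1/√(1 − 0.781²) = 1/√0.3900 = 1.601; Δt_3 = 1.601 × 8.096 = 12.96 years.
Leg 4: β = 0.672; γ = 1/√(1 − 0.672²) = 1/√0.5484 = 1.350; Δt_4 = 1.350 × 14.42 = 19.47 years.
Total: 230.4 + 211.5 + 12.96 + 19.47 years.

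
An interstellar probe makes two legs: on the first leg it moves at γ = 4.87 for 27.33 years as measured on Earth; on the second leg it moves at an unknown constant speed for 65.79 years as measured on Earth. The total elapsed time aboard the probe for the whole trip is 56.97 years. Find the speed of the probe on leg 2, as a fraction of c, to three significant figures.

Leg 1: γ = 4.87; τ_1 = 27.33/4.870 = 5.612 years.
Leg 2: speed unknown; τ_2 = 65.79/γ_2.
Total proper time: 5.612 + τ_2 = 56.97, so τ_2 = 56.97 − 5.612 = 51.36 years.
γ_2 = 65.79/51.36 = 1.281; β = √(1 − 1/γ²) = √0.3906.

β = 0.625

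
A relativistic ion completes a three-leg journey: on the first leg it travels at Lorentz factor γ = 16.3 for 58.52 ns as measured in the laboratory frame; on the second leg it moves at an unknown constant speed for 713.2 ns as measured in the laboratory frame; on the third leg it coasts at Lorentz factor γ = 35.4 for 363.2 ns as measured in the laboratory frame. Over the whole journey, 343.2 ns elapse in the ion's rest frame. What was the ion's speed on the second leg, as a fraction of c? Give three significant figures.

β = 0.887

Leg 1: γ = 16.3; τ_1 = 58.52/16.30 = 3.590 ns.
Leg 2: speed unknown; τ_2 = 713.2/γ_2.
Leg 3: γ = 35.4; τ_3 = 363.2/35.40 = 10.26 ns.
Total proper time: 3.590 + τ_2 + 10.26 = 343.2, so τ_2 = 343.2 − 13.85 = 329.3 ns.
γ_2 = 713.2/329.3 = 2.165; β = √(1 − 1/γ²) = √0.7867.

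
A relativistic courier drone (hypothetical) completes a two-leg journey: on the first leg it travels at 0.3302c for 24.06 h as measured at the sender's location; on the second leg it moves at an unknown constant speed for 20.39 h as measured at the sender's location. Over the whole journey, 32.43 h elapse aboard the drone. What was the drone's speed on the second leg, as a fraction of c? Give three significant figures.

Leg 1: γ = 1/√(1 − 0.3302²) = 1/√0.8910 = 1.059; τ_1 = 24.06/1.059 = 22.71 h.
Leg 2: speed unknown; τ_2 = 20.39/γ_2.
Total proper time: 22.71 + τ_2 = 32.43, so τ_2 = 32.43 − 22.71 = 9.720 h.
γ_2 = 20.39/9.720 = 2.098; β = √(1 − 1/γ²) = √0.7728.

β = 0.879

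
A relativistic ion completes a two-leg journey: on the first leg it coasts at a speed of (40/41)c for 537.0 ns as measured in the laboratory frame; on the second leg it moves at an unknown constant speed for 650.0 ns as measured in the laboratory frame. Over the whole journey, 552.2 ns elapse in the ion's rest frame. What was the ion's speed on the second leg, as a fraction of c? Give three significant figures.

β = 0.744

Leg 1: γ = 1/√(1 − (40/41)²) = 41/9 ≈ 4.556; τ_1 = 537.0/4.556 = 117.9 ns.
Leg 2: speed unknown; τ_2 = 650.0/γ_2.
Total proper time: 117.9 + τ_2 = 552.2, so τ_2 = 552.2 − 117.9 = 434.3 ns.
γ_2 = 650.0/434.3 = 1.497; β = √(1 − 1/γ²) = √0.5535.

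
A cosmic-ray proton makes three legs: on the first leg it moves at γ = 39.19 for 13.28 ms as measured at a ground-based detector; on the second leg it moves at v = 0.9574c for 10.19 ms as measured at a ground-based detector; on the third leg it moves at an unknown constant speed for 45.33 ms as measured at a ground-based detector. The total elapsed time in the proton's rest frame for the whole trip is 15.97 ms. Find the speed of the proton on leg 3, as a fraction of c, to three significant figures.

β = 0.960

Leg 1: γ = 39.19; τ_1 = 13.28/39.19 = 0.3389 ms.
Leg 2: γ = 1/√(1 − 0.9574²) = 1/√0.08339 = 3.463; τ_2 = 10.19/3.463 = 2.943 ms.
Leg 3: speed unknown; τ_3 = 45.33/γ_3.
Total proper time: 0.3389 + 2.943 + τ_3 = 15.97, so τ_3 = 15.97 − 3.281 = 12.69 ms.
γ_3 = 45.33/12.69 = 3.572; β = √(1 − 1/γ²) = √0.9216.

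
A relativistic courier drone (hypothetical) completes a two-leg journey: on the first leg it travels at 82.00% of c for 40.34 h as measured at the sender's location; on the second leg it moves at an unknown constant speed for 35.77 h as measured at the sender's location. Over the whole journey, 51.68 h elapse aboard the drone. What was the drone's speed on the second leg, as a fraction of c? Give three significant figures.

β = 0.601

Leg 1: β = 0.8200; γ = 1/√(1 − 0.8200²) = 1/√0.3276 = 1.747; τ_1 = 40.34/1.747 = 23.09 h.
Leg 2: speed unknown; τ_2 = 35.77/γ_2.
Total proper time: 23.09 + τ_2 = 51.68, so τ_2 = 51.68 − 23.09 = 28.59 h.
γ_2 = 35.77/28.59 = 1.251; β = √(1 − 1/γ²) = √0.3611.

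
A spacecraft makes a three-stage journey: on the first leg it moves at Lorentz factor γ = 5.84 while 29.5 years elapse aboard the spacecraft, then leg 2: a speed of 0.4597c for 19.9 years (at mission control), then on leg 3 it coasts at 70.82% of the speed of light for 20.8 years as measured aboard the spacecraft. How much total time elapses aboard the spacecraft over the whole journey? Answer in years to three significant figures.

Leg 1: 29.5 years is already measured aboard the spacecraft.
Leg 2: γ = 1/√(1 − 0.4597²) = 1/√0.7887 = 1.126; τ_2 = 19.9/1.126 = 17.67 years.
Leg 3: 20.8 years is already measured aboard the spacecraft.
Total: 29.50 + 17.67 + 20.80 years.

τ = 68.0 years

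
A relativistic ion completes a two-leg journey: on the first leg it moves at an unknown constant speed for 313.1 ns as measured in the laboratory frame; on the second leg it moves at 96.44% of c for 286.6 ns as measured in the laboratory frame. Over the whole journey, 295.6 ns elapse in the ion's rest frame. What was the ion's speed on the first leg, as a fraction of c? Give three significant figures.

Leg 1: speed unknown; τ_1 = 313.1/γ_1.
Leg 2: β = 0.9644; γ = 1/√(1 − 0.9644²) = 1/√0.06993 = 3.781; τ_2 = 286.6/3.781 = 75.79 ns.
Total proper time: τ_1 + 75.79 = 295.6, so τ_1 = 295.6 − 75.79 = 219.8 ns.
γ_1 = 313.1/219.8 = 1.424; β = √(1 − 1/γ²) = √0.5071.

β = 0.712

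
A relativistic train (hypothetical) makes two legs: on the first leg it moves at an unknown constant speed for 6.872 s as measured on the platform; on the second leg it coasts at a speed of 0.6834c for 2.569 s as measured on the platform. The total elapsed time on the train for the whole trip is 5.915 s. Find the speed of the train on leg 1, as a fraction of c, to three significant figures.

β = 0.809

Leg 1: speed unknown; τ_1 = 6.872/γ_1.
Leg 2: γ = 1/√(1 − 0.6834²) = 1/√0.5330 = 1.370; τ_2 = 2.569/1.370 = 1.875 s.
Total proper time: τ_1 + 1.875 = 5.915, so τ_1 = 5.915 − 1.875 = 4.040 s.
γ_1 = 6.872/4.040 = 1.701; β = √(1 − 1/γ²) = √0.6545.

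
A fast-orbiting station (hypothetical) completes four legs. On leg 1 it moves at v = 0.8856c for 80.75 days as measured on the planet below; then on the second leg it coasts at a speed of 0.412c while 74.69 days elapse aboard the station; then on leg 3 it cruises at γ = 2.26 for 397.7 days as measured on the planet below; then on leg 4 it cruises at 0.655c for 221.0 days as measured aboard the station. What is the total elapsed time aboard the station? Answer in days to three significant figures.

Leg 1: γ = 1/√(1 − 0.8856²) = 1/√0.2157 = 2.153; τ_1 = 80.75/2.153 = 37.50 days.
Leg 2: 74.69 days is already measured aboard the station.
Leg 3: γ = 2.26; τ_3 = 397.7/2.260 = 176.0 days.
Leg 4: 221.0 days is already measured aboard the station.
Total: 37.50 + 74.69 + 176.0 + 221.0 days.

τ = 509 days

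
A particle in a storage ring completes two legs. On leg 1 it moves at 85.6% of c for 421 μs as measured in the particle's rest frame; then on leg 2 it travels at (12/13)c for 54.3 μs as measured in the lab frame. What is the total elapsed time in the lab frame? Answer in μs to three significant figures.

Leg 1: β = 0.856; γ = 1/√(1 − 0.856²) = 1/√0.2673 = 1.934; Δt_1 = 1.934 × 421 = 814.4 μs.
Leg 2: 54.3 μs is already measured in the lab frame.
Total: 814.4 + 54.30 μs.

Δt = 869 μs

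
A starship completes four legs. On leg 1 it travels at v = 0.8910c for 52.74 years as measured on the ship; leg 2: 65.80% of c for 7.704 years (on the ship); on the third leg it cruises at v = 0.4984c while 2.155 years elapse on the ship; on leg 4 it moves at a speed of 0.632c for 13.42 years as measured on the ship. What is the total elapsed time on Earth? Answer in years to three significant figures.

Leg 1: γ = 1/√(1 − 0.8910²) = 1/√0.2061 = 2.203; Δt_1 = 2.203 × 52.74 = 116.2 years.
Leg 2: β = 0.6580; γ = 1/√(1 − 0.6580²) = 1/√0.5670 = 1.328; Δt_2 = 1.328 × 7.704 = 10.23 years.
Leg 3: γ = 1/√(1 − 0.4984²) = 1/√0.7516 = 1.153; Δt_3 = 1.153 × 2.155 = 2.486 years.
Leg 4: γ = 1/√(1 − 0.632²) = 1/√0.6006 = 1.290; Δt_4 = 1.290 × 13.42 = 17.32 years.
Total: 116.2 + 10.23 + 2.486 + 17.32 years.

Δt = 146 years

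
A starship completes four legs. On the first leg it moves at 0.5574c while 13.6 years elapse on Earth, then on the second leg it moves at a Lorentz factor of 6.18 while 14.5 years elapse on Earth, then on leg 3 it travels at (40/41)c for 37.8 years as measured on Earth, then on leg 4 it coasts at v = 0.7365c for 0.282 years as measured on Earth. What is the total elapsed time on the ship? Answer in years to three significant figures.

Leg 1: γ = 1/√(1 − 0.5574²) = 1/√0.6893 = 1.204; τ_1 = 13.6/1.204 = 11.29 years.
Leg 2: γ = 6.18; τ_2 = 14.5/6.180 = 2.346 years.
Leg 3: γ = 1/√(1 − (40/41)²) = 41/9 ≈ 4.556; τ_3 = 37.8/4.556 = 8.298 years.
Leg 4: γ = 1/√(1 − 0.7365²) = 1/√0.4576 = 1.478; τ_4 = 0.282/1.478 = 0.1908 years.
Total: 11.29 + 2.346 + 8.298 + 0.1908 years.

τ = 22.1 years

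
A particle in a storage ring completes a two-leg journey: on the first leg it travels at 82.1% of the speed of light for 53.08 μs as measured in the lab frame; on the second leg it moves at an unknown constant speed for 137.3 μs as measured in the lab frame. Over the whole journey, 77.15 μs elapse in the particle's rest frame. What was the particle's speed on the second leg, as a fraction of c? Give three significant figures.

β = 0.940

Leg 1: β = 0.821; γ = 1/√(1 − 0.821²) = 1/√0.3260 = 1.752; τ_1 = 53.08/1.752 = 30.30 μs.
Leg 2: speed unknown; τ_2 = 137.3/γ_2.
Total proper time: 30.30 + τ_2 = 77.15, so τ_2 = 77.15 − 30.30 = 46.85 μs.
γ_2 = 137.3/46.85 = 2.931; β = √(1 − 1/γ²) = √0.8836.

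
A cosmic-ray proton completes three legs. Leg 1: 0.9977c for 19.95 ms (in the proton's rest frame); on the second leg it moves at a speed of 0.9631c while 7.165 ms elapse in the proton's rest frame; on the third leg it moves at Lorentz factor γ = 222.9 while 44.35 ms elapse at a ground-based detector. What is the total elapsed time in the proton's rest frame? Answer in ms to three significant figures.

Leg 1: 19.95 ms is already measured in the proton's rest frame.
Leg 2: 7.165 ms is already measured in the proton's rest frame.
Leg 3: γ = 222.9; τ_3 = 44.35/222.9 = 0.1990 ms.
Total: 19.95 + 7.165 + 0.1990 ms.

τ = 27.3 ms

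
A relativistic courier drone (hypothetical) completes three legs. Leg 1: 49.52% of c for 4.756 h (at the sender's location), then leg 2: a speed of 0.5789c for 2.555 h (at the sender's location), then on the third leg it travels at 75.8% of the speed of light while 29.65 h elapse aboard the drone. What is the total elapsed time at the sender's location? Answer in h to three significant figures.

Δt = 52.8 h

Leg 1: 4.756 h is already measured at the sender's location.
Leg 2: 2.555 h is already measured at the sender's location.
Leg 3: β = 0.758; γ = 1/√(1 − 0.758²) = 1/√0.4254 = 1.533; Δt_3 = 1.533 × 29.65 = 45.46 h.
Total: 4.756 + 2.555 + 45.46 h.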